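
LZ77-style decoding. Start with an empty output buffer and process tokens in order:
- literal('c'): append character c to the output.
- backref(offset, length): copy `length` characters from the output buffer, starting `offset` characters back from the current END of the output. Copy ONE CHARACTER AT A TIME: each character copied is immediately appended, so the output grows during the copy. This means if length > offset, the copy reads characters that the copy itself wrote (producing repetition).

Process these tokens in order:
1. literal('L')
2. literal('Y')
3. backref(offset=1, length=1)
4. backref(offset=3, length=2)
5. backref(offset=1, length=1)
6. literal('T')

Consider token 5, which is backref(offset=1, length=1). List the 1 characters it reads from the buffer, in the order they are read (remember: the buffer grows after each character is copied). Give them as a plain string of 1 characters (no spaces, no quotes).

Token 1: literal('L'). Output: "L"
Token 2: literal('Y'). Output: "LY"
Token 3: backref(off=1, len=1). Copied 'Y' from pos 1. Output: "LYY"
Token 4: backref(off=3, len=2). Copied 'LY' from pos 0. Output: "LYYLY"
Token 5: backref(off=1, len=1). Buffer before: "LYYLY" (len 5)
  byte 1: read out[4]='Y', append. Buffer now: "LYYLYY"

Answer: Y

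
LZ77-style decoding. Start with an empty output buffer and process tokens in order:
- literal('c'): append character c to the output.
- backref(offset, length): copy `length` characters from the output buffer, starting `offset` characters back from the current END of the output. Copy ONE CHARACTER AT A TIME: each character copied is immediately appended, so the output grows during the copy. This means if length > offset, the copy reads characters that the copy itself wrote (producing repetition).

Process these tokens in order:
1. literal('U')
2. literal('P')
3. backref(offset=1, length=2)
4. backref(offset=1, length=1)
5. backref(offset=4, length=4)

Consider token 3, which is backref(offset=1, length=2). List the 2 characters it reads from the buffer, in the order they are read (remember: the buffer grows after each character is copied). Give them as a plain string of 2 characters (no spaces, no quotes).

Answer: PP

Derivation:
Token 1: literal('U'). Output: "U"
Token 2: literal('P'). Output: "UP"
Token 3: backref(off=1, len=2). Buffer before: "UP" (len 2)
  byte 1: read out[1]='P', append. Buffer now: "UPP"
  byte 2: read out[2]='P', append. Buffer now: "UPPP"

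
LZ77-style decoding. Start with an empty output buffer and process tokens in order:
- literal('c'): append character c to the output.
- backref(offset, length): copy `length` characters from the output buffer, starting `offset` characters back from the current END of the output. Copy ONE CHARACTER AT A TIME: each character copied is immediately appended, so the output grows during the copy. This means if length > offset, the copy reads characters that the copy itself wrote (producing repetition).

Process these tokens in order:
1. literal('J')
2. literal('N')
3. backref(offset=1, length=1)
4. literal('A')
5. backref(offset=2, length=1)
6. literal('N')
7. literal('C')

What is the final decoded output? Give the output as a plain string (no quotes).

Token 1: literal('J'). Output: "J"
Token 2: literal('N'). Output: "JN"
Token 3: backref(off=1, len=1). Copied 'N' from pos 1. Output: "JNN"
Token 4: literal('A'). Output: "JNNA"
Token 5: backref(off=2, len=1). Copied 'N' from pos 2. Output: "JNNAN"
Token 6: literal('N'). Output: "JNNANN"
Token 7: literal('C'). Output: "JNNANNC"

Answer: JNNANNC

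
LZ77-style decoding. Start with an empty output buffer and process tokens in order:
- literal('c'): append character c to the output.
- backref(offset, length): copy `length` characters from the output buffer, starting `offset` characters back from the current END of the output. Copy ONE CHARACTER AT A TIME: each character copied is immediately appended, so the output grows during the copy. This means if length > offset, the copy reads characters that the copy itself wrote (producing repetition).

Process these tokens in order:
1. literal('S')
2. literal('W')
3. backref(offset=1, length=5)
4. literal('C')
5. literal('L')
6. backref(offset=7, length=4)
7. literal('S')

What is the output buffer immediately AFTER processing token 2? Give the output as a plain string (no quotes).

Token 1: literal('S'). Output: "S"
Token 2: literal('W'). Output: "SW"

Answer: SW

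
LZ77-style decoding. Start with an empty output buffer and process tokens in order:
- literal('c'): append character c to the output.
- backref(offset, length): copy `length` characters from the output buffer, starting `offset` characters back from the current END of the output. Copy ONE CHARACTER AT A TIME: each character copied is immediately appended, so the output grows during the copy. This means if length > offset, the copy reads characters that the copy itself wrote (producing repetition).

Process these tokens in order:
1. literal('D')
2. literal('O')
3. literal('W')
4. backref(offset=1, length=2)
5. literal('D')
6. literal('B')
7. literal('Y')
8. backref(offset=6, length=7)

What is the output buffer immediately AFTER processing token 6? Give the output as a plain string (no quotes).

Answer: DOWWWDB

Derivation:
Token 1: literal('D'). Output: "D"
Token 2: literal('O'). Output: "DO"
Token 3: literal('W'). Output: "DOW"
Token 4: backref(off=1, len=2) (overlapping!). Copied 'WW' from pos 2. Output: "DOWWW"
Token 5: literal('D'). Output: "DOWWWD"
Token 6: literal('B'). Output: "DOWWWDB"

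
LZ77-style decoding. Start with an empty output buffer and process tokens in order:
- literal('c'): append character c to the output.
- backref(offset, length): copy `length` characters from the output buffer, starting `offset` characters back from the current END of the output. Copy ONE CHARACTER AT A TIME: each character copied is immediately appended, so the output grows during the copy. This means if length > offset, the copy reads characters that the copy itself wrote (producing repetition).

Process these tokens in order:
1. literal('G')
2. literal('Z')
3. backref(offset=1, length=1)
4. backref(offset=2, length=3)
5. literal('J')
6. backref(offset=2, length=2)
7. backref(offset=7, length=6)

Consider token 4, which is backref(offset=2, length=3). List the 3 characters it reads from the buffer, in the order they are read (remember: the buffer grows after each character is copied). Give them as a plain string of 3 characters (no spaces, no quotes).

Token 1: literal('G'). Output: "G"
Token 2: literal('Z'). Output: "GZ"
Token 3: backref(off=1, len=1). Copied 'Z' from pos 1. Output: "GZZ"
Token 4: backref(off=2, len=3). Buffer before: "GZZ" (len 3)
  byte 1: read out[1]='Z', append. Buffer now: "GZZZ"
  byte 2: read out[2]='Z', append. Buffer now: "GZZZZ"
  byte 3: read out[3]='Z', append. Buffer now: "GZZZZZ"

Answer: ZZZ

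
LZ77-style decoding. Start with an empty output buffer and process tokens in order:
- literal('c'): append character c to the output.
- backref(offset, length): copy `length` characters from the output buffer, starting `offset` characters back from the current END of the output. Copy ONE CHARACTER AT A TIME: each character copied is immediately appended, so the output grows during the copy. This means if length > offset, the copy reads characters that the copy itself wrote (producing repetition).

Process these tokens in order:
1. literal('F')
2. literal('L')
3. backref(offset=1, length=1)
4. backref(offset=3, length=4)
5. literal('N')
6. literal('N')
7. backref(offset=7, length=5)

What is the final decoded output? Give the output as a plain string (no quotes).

Token 1: literal('F'). Output: "F"
Token 2: literal('L'). Output: "FL"
Token 3: backref(off=1, len=1). Copied 'L' from pos 1. Output: "FLL"
Token 4: backref(off=3, len=4) (overlapping!). Copied 'FLLF' from pos 0. Output: "FLLFLLF"
Token 5: literal('N'). Output: "FLLFLLFN"
Token 6: literal('N'). Output: "FLLFLLFNN"
Token 7: backref(off=7, len=5). Copied 'LFLLF' from pos 2. Output: "FLLFLLFNNLFLLF"

Answer: FLLFLLFNNLFLLF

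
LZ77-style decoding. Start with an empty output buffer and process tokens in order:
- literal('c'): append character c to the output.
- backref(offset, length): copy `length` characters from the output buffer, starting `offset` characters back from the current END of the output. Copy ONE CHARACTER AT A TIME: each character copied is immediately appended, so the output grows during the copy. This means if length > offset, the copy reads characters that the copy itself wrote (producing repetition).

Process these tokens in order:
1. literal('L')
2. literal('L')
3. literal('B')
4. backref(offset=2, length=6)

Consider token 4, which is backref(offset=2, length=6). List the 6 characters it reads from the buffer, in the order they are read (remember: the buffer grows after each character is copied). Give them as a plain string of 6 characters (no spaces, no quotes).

Answer: LBLBLB

Derivation:
Token 1: literal('L'). Output: "L"
Token 2: literal('L'). Output: "LL"
Token 3: literal('B'). Output: "LLB"
Token 4: backref(off=2, len=6). Buffer before: "LLB" (len 3)
  byte 1: read out[1]='L', append. Buffer now: "LLBL"
  byte 2: read out[2]='B', append. Buffer now: "LLBLB"
  byte 3: read out[3]='L', append. Buffer now: "LLBLBL"
  byte 4: read out[4]='B', append. Buffer now: "LLBLBLB"
  byte 5: read out[5]='L', append. Buffer now: "LLBLBLBL"
  byte 6: read out[6]='B', append. Buffer now: "LLBLBLBLB"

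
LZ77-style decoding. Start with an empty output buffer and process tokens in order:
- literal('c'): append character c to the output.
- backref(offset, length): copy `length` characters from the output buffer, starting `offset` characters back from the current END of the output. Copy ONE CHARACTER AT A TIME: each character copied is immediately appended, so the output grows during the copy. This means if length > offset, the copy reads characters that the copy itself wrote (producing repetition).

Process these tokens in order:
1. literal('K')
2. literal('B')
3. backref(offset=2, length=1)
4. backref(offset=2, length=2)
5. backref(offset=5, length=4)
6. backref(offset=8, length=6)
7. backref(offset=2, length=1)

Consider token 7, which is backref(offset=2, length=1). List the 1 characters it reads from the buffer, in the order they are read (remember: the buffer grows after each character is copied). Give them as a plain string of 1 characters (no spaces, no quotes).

Answer: K

Derivation:
Token 1: literal('K'). Output: "K"
Token 2: literal('B'). Output: "KB"
Token 3: backref(off=2, len=1). Copied 'K' from pos 0. Output: "KBK"
Token 4: backref(off=2, len=2). Copied 'BK' from pos 1. Output: "KBKBK"
Token 5: backref(off=5, len=4). Copied 'KBKB' from pos 0. Output: "KBKBKKBKB"
Token 6: backref(off=8, len=6). Copied 'BKBKKB' from pos 1. Output: "KBKBKKBKBBKBKKB"
Token 7: backref(off=2, len=1). Buffer before: "KBKBKKBKBBKBKKB" (len 15)
  byte 1: read out[13]='K', append. Buffer now: "KBKBKKBKBBKBKKBK"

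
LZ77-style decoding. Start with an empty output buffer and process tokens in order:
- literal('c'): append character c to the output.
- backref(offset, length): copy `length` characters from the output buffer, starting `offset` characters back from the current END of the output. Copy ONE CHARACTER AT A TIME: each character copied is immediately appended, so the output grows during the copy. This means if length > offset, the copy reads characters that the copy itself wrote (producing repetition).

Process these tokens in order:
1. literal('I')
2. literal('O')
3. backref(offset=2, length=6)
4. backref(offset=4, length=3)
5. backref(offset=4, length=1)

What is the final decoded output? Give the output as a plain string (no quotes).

Answer: IOIOIOIOIOIO

Derivation:
Token 1: literal('I'). Output: "I"
Token 2: literal('O'). Output: "IO"
Token 3: backref(off=2, len=6) (overlapping!). Copied 'IOIOIO' from pos 0. Output: "IOIOIOIO"
Token 4: backref(off=4, len=3). Copied 'IOI' from pos 4. Output: "IOIOIOIOIOI"
Token 5: backref(off=4, len=1). Copied 'O' from pos 7. Output: "IOIOIOIOIOIO"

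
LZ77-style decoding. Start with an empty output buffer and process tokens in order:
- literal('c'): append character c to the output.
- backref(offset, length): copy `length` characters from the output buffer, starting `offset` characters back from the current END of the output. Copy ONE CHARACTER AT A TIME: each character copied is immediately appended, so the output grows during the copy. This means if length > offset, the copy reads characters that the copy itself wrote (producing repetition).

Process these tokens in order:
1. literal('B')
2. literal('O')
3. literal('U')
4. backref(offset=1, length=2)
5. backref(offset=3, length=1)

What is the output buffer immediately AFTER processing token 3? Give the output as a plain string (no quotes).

Answer: BOU

Derivation:
Token 1: literal('B'). Output: "B"
Token 2: literal('O'). Output: "BO"
Token 3: literal('U'). Output: "BOU"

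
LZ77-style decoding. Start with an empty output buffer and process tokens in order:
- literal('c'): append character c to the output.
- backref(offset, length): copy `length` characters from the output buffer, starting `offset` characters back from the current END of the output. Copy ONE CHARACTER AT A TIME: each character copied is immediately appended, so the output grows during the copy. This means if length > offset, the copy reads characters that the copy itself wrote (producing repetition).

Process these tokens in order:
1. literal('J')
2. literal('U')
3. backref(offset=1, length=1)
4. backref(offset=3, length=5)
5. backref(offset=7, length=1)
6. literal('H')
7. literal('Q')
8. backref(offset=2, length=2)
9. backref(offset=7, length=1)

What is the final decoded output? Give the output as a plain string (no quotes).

Answer: JUUJUUJUUHQHQJ

Derivation:
Token 1: literal('J'). Output: "J"
Token 2: literal('U'). Output: "JU"
Token 3: backref(off=1, len=1). Copied 'U' from pos 1. Output: "JUU"
Token 4: backref(off=3, len=5) (overlapping!). Copied 'JUUJU' from pos 0. Output: "JUUJUUJU"
Token 5: backref(off=7, len=1). Copied 'U' from pos 1. Output: "JUUJUUJUU"
Token 6: literal('H'). Output: "JUUJUUJUUH"
Token 7: literal('Q'). Output: "JUUJUUJUUHQ"
Token 8: backref(off=2, len=2). Copied 'HQ' from pos 9. Output: "JUUJUUJUUHQHQ"
Token 9: backref(off=7, len=1). Copied 'J' from pos 6. Output: "JUUJUUJUUHQHQJ"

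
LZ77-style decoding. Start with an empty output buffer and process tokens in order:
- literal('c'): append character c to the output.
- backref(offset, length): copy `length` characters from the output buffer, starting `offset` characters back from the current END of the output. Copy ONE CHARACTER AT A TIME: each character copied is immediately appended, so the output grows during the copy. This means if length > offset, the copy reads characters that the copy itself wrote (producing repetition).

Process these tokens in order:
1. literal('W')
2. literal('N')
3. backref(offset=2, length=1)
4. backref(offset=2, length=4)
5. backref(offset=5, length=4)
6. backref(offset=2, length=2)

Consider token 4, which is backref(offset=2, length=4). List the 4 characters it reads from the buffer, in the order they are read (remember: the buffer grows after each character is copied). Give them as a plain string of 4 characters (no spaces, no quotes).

Token 1: literal('W'). Output: "W"
Token 2: literal('N'). Output: "WN"
Token 3: backref(off=2, len=1). Copied 'W' from pos 0. Output: "WNW"
Token 4: backref(off=2, len=4). Buffer before: "WNW" (len 3)
  byte 1: read out[1]='N', append. Buffer now: "WNWN"
  byte 2: read out[2]='W', append. Buffer now: "WNWNW"
  byte 3: read out[3]='N', append. Buffer now: "WNWNWN"
  byte 4: read out[4]='W', append. Buffer now: "WNWNWNW"

Answer: NWNW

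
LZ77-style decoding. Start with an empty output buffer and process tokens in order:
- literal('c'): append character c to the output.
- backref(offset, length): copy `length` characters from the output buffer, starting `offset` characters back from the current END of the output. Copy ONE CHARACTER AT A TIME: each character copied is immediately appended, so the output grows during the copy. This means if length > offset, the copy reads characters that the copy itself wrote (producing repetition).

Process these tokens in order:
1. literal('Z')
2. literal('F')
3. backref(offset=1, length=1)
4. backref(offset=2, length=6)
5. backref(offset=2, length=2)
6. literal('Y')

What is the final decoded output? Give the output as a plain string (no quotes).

Token 1: literal('Z'). Output: "Z"
Token 2: literal('F'). Output: "ZF"
Token 3: backref(off=1, len=1). Copied 'F' from pos 1. Output: "ZFF"
Token 4: backref(off=2, len=6) (overlapping!). Copied 'FFFFFF' from pos 1. Output: "ZFFFFFFFF"
Token 5: backref(off=2, len=2). Copied 'FF' from pos 7. Output: "ZFFFFFFFFFF"
Token 6: literal('Y'). Output: "ZFFFFFFFFFFY"

Answer: ZFFFFFFFFFFY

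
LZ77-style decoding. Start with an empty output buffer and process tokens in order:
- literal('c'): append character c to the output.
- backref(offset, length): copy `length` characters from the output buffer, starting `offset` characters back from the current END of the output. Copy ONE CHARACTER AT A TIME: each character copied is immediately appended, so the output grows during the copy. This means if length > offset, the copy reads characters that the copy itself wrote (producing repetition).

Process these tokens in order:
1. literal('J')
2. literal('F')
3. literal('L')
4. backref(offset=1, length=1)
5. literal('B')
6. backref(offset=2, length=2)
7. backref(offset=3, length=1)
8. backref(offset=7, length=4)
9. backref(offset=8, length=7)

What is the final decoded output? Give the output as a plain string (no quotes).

Token 1: literal('J'). Output: "J"
Token 2: literal('F'). Output: "JF"
Token 3: literal('L'). Output: "JFL"
Token 4: backref(off=1, len=1). Copied 'L' from pos 2. Output: "JFLL"
Token 5: literal('B'). Output: "JFLLB"
Token 6: backref(off=2, len=2). Copied 'LB' from pos 3. Output: "JFLLBLB"
Token 7: backref(off=3, len=1). Copied 'B' from pos 4. Output: "JFLLBLBB"
Token 8: backref(off=7, len=4). Copied 'FLLB' from pos 1. Output: "JFLLBLBBFLLB"
Token 9: backref(off=8, len=7). Copied 'BLBBFLL' from pos 4. Output: "JFLLBLBBFLLBBLBBFLL"

Answer: JFLLBLBBFLLBBLBBFLL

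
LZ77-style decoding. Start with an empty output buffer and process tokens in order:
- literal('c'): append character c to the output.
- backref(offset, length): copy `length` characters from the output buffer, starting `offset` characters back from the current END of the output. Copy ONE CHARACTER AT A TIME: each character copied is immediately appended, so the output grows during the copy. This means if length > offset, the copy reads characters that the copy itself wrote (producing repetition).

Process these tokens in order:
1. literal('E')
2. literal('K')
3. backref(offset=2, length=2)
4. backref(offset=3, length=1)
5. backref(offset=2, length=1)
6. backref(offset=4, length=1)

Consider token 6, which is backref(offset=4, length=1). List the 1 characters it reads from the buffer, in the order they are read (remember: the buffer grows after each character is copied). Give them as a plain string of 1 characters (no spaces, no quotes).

Answer: E

Derivation:
Token 1: literal('E'). Output: "E"
Token 2: literal('K'). Output: "EK"
Token 3: backref(off=2, len=2). Copied 'EK' from pos 0. Output: "EKEK"
Token 4: backref(off=3, len=1). Copied 'K' from pos 1. Output: "EKEKK"
Token 5: backref(off=2, len=1). Copied 'K' from pos 3. Output: "EKEKKK"
Token 6: backref(off=4, len=1). Buffer before: "EKEKKK" (len 6)
  byte 1: read out[2]='E', append. Buffer now: "EKEKKKE"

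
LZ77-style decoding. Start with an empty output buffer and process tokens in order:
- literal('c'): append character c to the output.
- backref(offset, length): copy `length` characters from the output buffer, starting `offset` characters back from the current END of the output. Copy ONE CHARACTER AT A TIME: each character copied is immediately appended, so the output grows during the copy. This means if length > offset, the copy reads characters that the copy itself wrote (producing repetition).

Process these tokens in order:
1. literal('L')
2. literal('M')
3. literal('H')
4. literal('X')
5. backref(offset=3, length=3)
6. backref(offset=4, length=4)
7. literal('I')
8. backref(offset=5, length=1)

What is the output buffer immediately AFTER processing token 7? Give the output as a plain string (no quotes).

Answer: LMHXMHXXMHXI

Derivation:
Token 1: literal('L'). Output: "L"
Token 2: literal('M'). Output: "LM"
Token 3: literal('H'). Output: "LMH"
Token 4: literal('X'). Output: "LMHX"
Token 5: backref(off=3, len=3). Copied 'MHX' from pos 1. Output: "LMHXMHX"
Token 6: backref(off=4, len=4). Copied 'XMHX' from pos 3. Output: "LMHXMHXXMHX"
Token 7: literal('I'). Output: "LMHXMHXXMHXI"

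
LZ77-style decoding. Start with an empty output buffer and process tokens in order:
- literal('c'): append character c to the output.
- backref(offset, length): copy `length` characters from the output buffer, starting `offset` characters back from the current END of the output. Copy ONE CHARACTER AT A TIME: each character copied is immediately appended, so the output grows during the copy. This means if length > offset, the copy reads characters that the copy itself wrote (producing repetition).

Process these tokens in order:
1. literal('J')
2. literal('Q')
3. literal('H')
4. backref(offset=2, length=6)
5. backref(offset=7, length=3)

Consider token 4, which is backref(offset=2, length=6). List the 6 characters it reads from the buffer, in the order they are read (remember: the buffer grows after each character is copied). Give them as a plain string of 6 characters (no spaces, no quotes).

Token 1: literal('J'). Output: "J"
Token 2: literal('Q'). Output: "JQ"
Token 3: literal('H'). Output: "JQH"
Token 4: backref(off=2, len=6). Buffer before: "JQH" (len 3)
  byte 1: read out[1]='Q', append. Buffer now: "JQHQ"
  byte 2: read out[2]='H', append. Buffer now: "JQHQH"
  byte 3: read out[3]='Q', append. Buffer now: "JQHQHQ"
  byte 4: read out[4]='H', append. Buffer now: "JQHQHQH"
  byte 5: read out[5]='Q', append. Buffer now: "JQHQHQHQ"
  byte 6: read out[6]='H', append. Buffer now: "JQHQHQHQH"

Answer: QHQHQH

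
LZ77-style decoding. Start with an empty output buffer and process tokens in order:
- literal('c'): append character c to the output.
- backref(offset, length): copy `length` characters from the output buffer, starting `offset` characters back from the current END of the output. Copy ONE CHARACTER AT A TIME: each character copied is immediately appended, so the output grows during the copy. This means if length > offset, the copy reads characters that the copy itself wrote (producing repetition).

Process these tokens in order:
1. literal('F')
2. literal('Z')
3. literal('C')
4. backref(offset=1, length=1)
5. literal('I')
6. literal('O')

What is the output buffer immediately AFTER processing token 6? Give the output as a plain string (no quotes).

Token 1: literal('F'). Output: "F"
Token 2: literal('Z'). Output: "FZ"
Token 3: literal('C'). Output: "FZC"
Token 4: backref(off=1, len=1). Copied 'C' from pos 2. Output: "FZCC"
Token 5: literal('I'). Output: "FZCCI"
Token 6: literal('O'). Output: "FZCCIO"

Answer: FZCCIO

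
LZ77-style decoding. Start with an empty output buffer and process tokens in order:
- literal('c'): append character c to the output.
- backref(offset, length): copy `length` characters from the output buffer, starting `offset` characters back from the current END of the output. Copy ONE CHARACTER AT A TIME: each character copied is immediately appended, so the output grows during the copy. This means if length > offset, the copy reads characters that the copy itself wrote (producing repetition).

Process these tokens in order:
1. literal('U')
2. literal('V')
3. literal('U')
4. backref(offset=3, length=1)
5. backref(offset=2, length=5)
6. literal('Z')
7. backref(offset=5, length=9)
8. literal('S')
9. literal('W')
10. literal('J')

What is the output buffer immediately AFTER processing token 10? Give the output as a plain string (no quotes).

Token 1: literal('U'). Output: "U"
Token 2: literal('V'). Output: "UV"
Token 3: literal('U'). Output: "UVU"
Token 4: backref(off=3, len=1). Copied 'U' from pos 0. Output: "UVUU"
Token 5: backref(off=2, len=5) (overlapping!). Copied 'UUUUU' from pos 2. Output: "UVUUUUUUU"
Token 6: literal('Z'). Output: "UVUUUUUUUZ"
Token 7: backref(off=5, len=9) (overlapping!). Copied 'UUUUZUUUU' from pos 5. Output: "UVUUUUUUUZUUUUZUUUU"
Token 8: literal('S'). Output: "UVUUUUUUUZUUUUZUUUUS"
Token 9: literal('W'). Output: "UVUUUUUUUZUUUUZUUUUSW"
Token 10: literal('J'). Output: "UVUUUUUUUZUUUUZUUUUSWJ"

Answer: UVUUUUUUUZUUUUZUUUUSWJ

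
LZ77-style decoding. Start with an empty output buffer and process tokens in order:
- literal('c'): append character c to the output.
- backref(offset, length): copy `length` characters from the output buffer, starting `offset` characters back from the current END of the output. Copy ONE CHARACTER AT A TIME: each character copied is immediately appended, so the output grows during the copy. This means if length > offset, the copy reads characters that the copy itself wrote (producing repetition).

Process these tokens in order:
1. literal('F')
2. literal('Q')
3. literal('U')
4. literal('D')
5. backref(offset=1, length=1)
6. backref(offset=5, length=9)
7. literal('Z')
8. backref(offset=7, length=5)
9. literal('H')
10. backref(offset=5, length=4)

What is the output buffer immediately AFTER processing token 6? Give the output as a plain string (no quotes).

Answer: FQUDDFQUDDFQUD

Derivation:
Token 1: literal('F'). Output: "F"
Token 2: literal('Q'). Output: "FQ"
Token 3: literal('U'). Output: "FQU"
Token 4: literal('D'). Output: "FQUD"
Token 5: backref(off=1, len=1). Copied 'D' from pos 3. Output: "FQUDD"
Token 6: backref(off=5, len=9) (overlapping!). Copied 'FQUDDFQUD' from pos 0. Output: "FQUDDFQUDDFQUD"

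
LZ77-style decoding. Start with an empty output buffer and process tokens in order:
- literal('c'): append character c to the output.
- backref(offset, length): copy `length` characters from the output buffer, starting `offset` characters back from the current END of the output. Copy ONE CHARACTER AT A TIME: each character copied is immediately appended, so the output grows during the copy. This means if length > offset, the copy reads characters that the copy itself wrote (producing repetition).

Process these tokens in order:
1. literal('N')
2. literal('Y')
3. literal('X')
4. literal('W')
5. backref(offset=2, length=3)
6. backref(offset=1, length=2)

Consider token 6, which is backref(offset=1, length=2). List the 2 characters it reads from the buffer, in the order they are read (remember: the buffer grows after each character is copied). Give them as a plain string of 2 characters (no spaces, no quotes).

Answer: XX

Derivation:
Token 1: literal('N'). Output: "N"
Token 2: literal('Y'). Output: "NY"
Token 3: literal('X'). Output: "NYX"
Token 4: literal('W'). Output: "NYXW"
Token 5: backref(off=2, len=3) (overlapping!). Copied 'XWX' from pos 2. Output: "NYXWXWX"
Token 6: backref(off=1, len=2). Buffer before: "NYXWXWX" (len 7)
  byte 1: read out[6]='X', append. Buffer now: "NYXWXWXX"
  byte 2: read out[7]='X', append. Buffer now: "NYXWXWXXX"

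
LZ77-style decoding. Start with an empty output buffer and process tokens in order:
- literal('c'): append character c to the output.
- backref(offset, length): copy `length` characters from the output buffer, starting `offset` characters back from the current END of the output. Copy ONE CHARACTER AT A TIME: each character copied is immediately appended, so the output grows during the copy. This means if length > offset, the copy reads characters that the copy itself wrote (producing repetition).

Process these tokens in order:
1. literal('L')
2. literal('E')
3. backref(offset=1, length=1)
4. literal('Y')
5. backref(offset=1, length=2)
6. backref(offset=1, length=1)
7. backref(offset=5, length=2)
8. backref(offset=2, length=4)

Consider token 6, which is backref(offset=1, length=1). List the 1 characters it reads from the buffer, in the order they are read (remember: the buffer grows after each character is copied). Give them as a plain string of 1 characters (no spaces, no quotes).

Token 1: literal('L'). Output: "L"
Token 2: literal('E'). Output: "LE"
Token 3: backref(off=1, len=1). Copied 'E' from pos 1. Output: "LEE"
Token 4: literal('Y'). Output: "LEEY"
Token 5: backref(off=1, len=2) (overlapping!). Copied 'YY' from pos 3. Output: "LEEYYY"
Token 6: backref(off=1, len=1). Buffer before: "LEEYYY" (len 6)
  byte 1: read out[5]='Y', append. Buffer now: "LEEYYYY"

Answer: Y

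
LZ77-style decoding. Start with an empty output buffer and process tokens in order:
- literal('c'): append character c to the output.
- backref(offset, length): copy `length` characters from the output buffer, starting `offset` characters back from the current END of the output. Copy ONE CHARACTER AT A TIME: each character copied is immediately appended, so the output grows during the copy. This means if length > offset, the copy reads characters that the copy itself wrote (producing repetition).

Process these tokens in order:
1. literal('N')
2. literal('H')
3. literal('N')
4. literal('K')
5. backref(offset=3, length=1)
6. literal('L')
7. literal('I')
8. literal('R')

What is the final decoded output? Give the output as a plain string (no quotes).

Token 1: literal('N'). Output: "N"
Token 2: literal('H'). Output: "NH"
Token 3: literal('N'). Output: "NHN"
Token 4: literal('K'). Output: "NHNK"
Token 5: backref(off=3, len=1). Copied 'H' from pos 1. Output: "NHNKH"
Token 6: literal('L'). Output: "NHNKHL"
Token 7: literal('I'). Output: "NHNKHLI"
Token 8: literal('R'). Output: "NHNKHLIR"

Answer: NHNKHLIR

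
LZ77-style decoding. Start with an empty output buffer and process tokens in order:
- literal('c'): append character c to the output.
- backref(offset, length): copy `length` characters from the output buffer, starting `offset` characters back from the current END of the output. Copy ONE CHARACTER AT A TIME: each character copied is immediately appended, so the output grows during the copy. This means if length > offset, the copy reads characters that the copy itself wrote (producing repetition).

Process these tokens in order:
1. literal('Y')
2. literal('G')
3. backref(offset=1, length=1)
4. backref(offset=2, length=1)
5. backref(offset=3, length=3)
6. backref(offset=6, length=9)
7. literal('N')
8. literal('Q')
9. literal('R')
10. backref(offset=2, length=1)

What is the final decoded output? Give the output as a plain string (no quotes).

Answer: YGGGGGGGGGGGGGGGNQRQ

Derivation:
Token 1: literal('Y'). Output: "Y"
Token 2: literal('G'). Output: "YG"
Token 3: backref(off=1, len=1). Copied 'G' from pos 1. Output: "YGG"
Token 4: backref(off=2, len=1). Copied 'G' from pos 1. Output: "YGGG"
Token 5: backref(off=3, len=3). Copied 'GGG' from pos 1. Output: "YGGGGGG"
Token 6: backref(off=6, len=9) (overlapping!). Copied 'GGGGGGGGG' from pos 1. Output: "YGGGGGGGGGGGGGGG"
Token 7: literal('N'). Output: "YGGGGGGGGGGGGGGGN"
Token 8: literal('Q'). Output: "YGGGGGGGGGGGGGGGNQ"
Token 9: literal('R'). Output: "YGGGGGGGGGGGGGGGNQR"
Token 10: backref(off=2, len=1). Copied 'Q' from pos 17. Output: "YGGGGGGGGGGGGGGGNQRQ"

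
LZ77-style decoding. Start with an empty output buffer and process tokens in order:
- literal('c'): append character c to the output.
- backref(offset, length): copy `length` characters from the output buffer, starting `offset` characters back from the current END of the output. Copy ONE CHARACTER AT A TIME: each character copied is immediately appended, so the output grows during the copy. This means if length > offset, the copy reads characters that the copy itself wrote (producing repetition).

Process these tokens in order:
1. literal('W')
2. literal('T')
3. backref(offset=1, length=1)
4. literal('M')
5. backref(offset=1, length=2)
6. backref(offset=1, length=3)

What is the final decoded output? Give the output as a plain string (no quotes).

Token 1: literal('W'). Output: "W"
Token 2: literal('T'). Output: "WT"
Token 3: backref(off=1, len=1). Copied 'T' from pos 1. Output: "WTT"
Token 4: literal('M'). Output: "WTTM"
Token 5: backref(off=1, len=2) (overlapping!). Copied 'MM' from pos 3. Output: "WTTMMM"
Token 6: backref(off=1, len=3) (overlapping!). Copied 'MMM' from pos 5. Output: "WTTMMMMMM"

Answer: WTTMMMMMM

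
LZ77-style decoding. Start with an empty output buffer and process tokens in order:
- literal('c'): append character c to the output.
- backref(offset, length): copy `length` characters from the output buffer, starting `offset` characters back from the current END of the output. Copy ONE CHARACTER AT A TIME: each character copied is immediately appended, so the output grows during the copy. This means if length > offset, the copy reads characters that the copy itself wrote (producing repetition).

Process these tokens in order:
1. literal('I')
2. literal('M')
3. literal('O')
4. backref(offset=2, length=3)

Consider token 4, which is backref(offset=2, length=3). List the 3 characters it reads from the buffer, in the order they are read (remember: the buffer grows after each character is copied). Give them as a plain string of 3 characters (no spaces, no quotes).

Token 1: literal('I'). Output: "I"
Token 2: literal('M'). Output: "IM"
Token 3: literal('O'). Output: "IMO"
Token 4: backref(off=2, len=3). Buffer before: "IMO" (len 3)
  byte 1: read out[1]='M', append. Buffer now: "IMOM"
  byte 2: read out[2]='O', append. Buffer now: "IMOMO"
  byte 3: read out[3]='M', append. Buffer now: "IMOMOM"

Answer: MOM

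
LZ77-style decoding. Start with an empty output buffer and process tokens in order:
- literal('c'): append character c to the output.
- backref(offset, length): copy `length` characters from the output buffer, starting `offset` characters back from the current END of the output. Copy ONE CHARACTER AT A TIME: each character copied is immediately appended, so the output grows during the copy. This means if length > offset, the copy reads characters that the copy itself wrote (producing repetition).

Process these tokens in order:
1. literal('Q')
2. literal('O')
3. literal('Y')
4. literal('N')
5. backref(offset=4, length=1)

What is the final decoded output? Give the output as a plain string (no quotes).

Answer: QOYNQ

Derivation:
Token 1: literal('Q'). Output: "Q"
Token 2: literal('O'). Output: "QO"
Token 3: literal('Y'). Output: "QOY"
Token 4: literal('N'). Output: "QOYN"
Token 5: backref(off=4, len=1). Copied 'Q' from pos 0. Output: "QOYNQ"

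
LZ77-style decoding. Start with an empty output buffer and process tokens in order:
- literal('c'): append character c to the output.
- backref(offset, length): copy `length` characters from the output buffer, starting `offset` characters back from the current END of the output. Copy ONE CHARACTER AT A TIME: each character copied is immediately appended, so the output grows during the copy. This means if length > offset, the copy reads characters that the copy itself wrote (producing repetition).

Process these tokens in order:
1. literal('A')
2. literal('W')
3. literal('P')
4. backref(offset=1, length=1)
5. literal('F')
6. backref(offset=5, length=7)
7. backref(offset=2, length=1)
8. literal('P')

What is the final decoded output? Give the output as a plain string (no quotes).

Token 1: literal('A'). Output: "A"
Token 2: literal('W'). Output: "AW"
Token 3: literal('P'). Output: "AWP"
Token 4: backref(off=1, len=1). Copied 'P' from pos 2. Output: "AWPP"
Token 5: literal('F'). Output: "AWPPF"
Token 6: backref(off=5, len=7) (overlapping!). Copied 'AWPPFAW' from pos 0. Output: "AWPPFAWPPFAW"
Token 7: backref(off=2, len=1). Copied 'A' from pos 10. Output: "AWPPFAWPPFAWA"
Token 8: literal('P'). Output: "AWPPFAWPPFAWAP"

Answer: AWPPFAWPPFAWAP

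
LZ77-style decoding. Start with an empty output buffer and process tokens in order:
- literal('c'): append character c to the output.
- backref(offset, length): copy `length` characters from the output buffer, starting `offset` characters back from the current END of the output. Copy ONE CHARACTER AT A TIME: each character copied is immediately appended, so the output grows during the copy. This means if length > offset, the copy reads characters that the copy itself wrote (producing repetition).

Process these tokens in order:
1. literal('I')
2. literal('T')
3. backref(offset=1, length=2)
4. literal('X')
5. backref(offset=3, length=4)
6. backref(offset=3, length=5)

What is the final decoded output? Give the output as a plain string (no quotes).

Answer: ITTTXTTXTTXTTX

Derivation:
Token 1: literal('I'). Output: "I"
Token 2: literal('T'). Output: "IT"
Token 3: backref(off=1, len=2) (overlapping!). Copied 'TT' from pos 1. Output: "ITTT"
Token 4: literal('X'). Output: "ITTTX"
Token 5: backref(off=3, len=4) (overlapping!). Copied 'TTXT' from pos 2. Output: "ITTTXTTXT"
Token 6: backref(off=3, len=5) (overlapping!). Copied 'TXTTX' from pos 6. Output: "ITTTXTTXTTXTTX"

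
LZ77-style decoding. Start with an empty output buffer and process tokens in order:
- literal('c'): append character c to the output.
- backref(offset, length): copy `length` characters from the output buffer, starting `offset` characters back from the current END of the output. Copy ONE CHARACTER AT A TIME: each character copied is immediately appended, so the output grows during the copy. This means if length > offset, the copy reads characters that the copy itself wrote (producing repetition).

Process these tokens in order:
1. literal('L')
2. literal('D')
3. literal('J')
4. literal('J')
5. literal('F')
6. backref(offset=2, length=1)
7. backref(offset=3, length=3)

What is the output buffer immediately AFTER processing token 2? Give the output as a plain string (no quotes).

Token 1: literal('L'). Output: "L"
Token 2: literal('D'). Output: "LD"

Answer: LD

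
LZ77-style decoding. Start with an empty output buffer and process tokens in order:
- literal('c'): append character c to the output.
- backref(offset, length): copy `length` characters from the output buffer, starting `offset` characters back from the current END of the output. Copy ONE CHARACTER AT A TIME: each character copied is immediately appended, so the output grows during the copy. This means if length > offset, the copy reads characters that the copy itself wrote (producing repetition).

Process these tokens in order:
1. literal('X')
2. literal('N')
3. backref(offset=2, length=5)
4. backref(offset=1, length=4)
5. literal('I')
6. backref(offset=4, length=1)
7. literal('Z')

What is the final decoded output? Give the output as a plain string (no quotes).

Answer: XNXNXNXXXXXIXZ

Derivation:
Token 1: literal('X'). Output: "X"
Token 2: literal('N'). Output: "XN"
Token 3: backref(off=2, len=5) (overlapping!). Copied 'XNXNX' from pos 0. Output: "XNXNXNX"
Token 4: backref(off=1, len=4) (overlapping!). Copied 'XXXX' from pos 6. Output: "XNXNXNXXXXX"
Token 5: literal('I'). Output: "XNXNXNXXXXXI"
Token 6: backref(off=4, len=1). Copied 'X' from pos 8. Output: "XNXNXNXXXXXIX"
Token 7: literal('Z'). Output: "XNXNXNXXXXXIXZ"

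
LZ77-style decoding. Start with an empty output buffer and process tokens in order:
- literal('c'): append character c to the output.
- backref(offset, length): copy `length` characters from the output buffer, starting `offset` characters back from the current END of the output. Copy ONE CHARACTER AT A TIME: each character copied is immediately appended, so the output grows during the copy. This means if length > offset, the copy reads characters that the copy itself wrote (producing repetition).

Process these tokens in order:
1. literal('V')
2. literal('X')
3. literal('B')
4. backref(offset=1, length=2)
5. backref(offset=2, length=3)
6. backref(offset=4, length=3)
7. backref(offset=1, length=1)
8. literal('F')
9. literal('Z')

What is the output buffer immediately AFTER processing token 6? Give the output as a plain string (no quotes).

Token 1: literal('V'). Output: "V"
Token 2: literal('X'). Output: "VX"
Token 3: literal('B'). Output: "VXB"
Token 4: backref(off=1, len=2) (overlapping!). Copied 'BB' from pos 2. Output: "VXBBB"
Token 5: backref(off=2, len=3) (overlapping!). Copied 'BBB' from pos 3. Output: "VXBBBBBB"
Token 6: backref(off=4, len=3). Copied 'BBB' from pos 4. Output: "VXBBBBBBBBB"

Answer: VXBBBBBBBBB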